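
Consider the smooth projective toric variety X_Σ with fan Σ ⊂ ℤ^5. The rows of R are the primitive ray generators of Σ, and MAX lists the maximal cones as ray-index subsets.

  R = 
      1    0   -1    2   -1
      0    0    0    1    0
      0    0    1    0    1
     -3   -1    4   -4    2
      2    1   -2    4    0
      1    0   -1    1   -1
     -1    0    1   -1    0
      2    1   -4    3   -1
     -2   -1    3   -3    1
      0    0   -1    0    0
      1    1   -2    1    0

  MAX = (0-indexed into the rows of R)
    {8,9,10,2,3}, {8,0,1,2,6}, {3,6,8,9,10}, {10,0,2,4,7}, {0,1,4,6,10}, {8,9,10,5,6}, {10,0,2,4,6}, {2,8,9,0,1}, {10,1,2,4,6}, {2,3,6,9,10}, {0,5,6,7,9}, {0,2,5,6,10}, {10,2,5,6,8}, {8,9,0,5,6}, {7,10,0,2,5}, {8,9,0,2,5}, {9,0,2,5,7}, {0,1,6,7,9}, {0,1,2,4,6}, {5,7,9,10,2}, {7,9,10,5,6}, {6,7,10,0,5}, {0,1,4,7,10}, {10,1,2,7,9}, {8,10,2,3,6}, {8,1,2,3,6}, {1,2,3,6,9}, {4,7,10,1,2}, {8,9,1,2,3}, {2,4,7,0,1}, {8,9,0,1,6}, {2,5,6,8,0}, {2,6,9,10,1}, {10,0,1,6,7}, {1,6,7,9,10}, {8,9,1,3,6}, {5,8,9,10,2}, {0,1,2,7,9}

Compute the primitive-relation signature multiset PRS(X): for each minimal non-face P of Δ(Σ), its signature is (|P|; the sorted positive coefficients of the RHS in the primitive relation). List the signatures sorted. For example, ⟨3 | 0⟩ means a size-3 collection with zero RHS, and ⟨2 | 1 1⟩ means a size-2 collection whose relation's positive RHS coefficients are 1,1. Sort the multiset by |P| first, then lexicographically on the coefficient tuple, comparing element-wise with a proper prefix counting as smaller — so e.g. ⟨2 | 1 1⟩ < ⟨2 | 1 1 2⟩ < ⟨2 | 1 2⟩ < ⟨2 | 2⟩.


Σ has 19 primitive collections:

  {1,5}:  v_{1} + v_{5} = v_{0}  ⟹  sig = ⟨2 | 1⟩
  {3,5}:  v_{3} + v_{5} = v_{8}  ⟹  sig = ⟨2 | 1⟩
  {7,8}:  v_{7} + v_{8} = v_{9}  ⟹  sig = ⟨2 | 1⟩
  {0,3}:  v_{0} + v_{3} = v_{1} + v_{8}  ⟹  sig = ⟨2 | 1 1⟩
  {4,8}:  v_{4} + v_{8} = v_{1} + v_{2}  ⟹  sig = ⟨2 | 1 1⟩
  {4,9}:  v_{4} + v_{9} = v_{1} + v_{2} + v_{7}  ⟹  sig = ⟨2 | 1 1 1⟩
  {3,4}:  v_{3} + v_{4} = v_{1} + 2·v_{2} + v_{6} + v_{9}  ⟹  sig = ⟨2 | 1 1 1 2⟩
  {3,7}:  v_{3} + v_{7} = v_{2} + v_{6} + 2·v_{9}  ⟹  sig = ⟨2 | 1 1 2⟩
  {4,5}:  v_{4} + v_{5} = 2·v_{0} + v_{2} + v_{10}  ⟹  sig = ⟨2 | 1 1 2⟩
  {0,8,10}:  v_{0} + v_{8} + v_{10} = 0  ⟹  sig = ⟨3 | 0⟩
  {0,9,10}:  v_{0} + v_{9} + v_{10} = v_{7}  ⟹  sig = ⟨3 | 1⟩
  {2,6,7}:  v_{2} + v_{6} + v_{7} = v_{1} + v_{10}  ⟹  sig = ⟨3 | 1 1⟩
  {1,8,10}:  v_{1} + v_{8} + v_{10} = v_{2} + v_{6} + v_{9}  ⟹  sig = ⟨3 | 1 1 1⟩
  {4,6,7}:  v_{4} + v_{6} + v_{7} = v_{0} + 2·v_{1} + 2·v_{10}  ⟹  sig = ⟨3 | 1 2 2⟩
  {1,3,10}:  v_{1} + v_{3} + v_{10} = 2·v_{2} + 2·v_{6} + 2·v_{9}  ⟹  sig = ⟨3 | 2 2 2⟩
  {2,5,6,9}:  v_{2} + v_{5} + v_{6} + v_{9} = 0  ⟹  sig = ⟨4 | 0⟩
  {0,1,2,10}:  v_{0} + v_{1} + v_{2} + v_{10} = v_{4}  ⟹  sig = ⟨4 | 1⟩
  {0,2,6,9}:  v_{0} + v_{2} + v_{6} + v_{9} = v_{1}  ⟹  sig = ⟨4 | 1⟩
  {2,6,8,9}:  v_{2} + v_{6} + v_{8} + v_{9} = v_{3}  ⟹  sig = ⟨4 | 1⟩

Hence PRS(X_Σ) =
{ ⟨2 | 1⟩ ×3,  ⟨2 | 1 1⟩ ×2,  ⟨2 | 1 1 1⟩,  ⟨2 | 1 1 1 2⟩,  ⟨2 | 1 1 2⟩ ×2,  ⟨3 | 0⟩,  ⟨3 | 1⟩,  ⟨3 | 1 1⟩,  ⟨3 | 1 1 1⟩,  ⟨3 | 1 2 2⟩,  ⟨3 | 2 2 2⟩,  ⟨4 | 0⟩,  ⟨4 | 1⟩ ×3 }


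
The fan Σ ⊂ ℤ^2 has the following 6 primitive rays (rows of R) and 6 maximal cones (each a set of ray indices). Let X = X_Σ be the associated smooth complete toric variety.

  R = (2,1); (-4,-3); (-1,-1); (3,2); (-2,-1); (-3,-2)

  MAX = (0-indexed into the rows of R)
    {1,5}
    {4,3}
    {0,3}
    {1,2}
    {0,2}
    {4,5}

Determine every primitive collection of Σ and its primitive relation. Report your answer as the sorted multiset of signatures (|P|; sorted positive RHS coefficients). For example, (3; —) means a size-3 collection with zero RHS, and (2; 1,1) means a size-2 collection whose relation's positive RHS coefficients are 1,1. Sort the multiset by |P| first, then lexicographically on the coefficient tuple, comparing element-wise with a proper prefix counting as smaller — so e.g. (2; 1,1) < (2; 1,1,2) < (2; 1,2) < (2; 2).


Primitive collections (9):

  {0,4}:  v_{0} + v_{4} = 0  ⇒ sig = (2; —)
  {3,5}:  v_{3} + v_{5} = 0  ⇒ sig = (2; —)
  {0,5}:  v_{0} + v_{5} = v_{2}  ⇒ sig = (2; 1)
  {1,3}:  v_{1} + v_{3} = v_{2}  ⇒ sig = (2; 1)
  {2,3}:  v_{2} + v_{3} = v_{0}  ⇒ sig = (2; 1)
  {2,4}:  v_{2} + v_{4} = v_{5}  ⇒ sig = (2; 1)
  {2,5}:  v_{2} + v_{5} = v_{1}  ⇒ sig = (2; 1)
  {0,1}:  v_{0} + v_{1} = 2·v_{2}  ⇒ sig = (2; 2)
  {1,4}:  v_{1} + v_{4} = 2·v_{5}  ⇒ sig = (2; 2)

Signatures (|P|; sorted positive RHS coefficients), sorted:
    |P|=2: 9 collections, coeffs (), (), (1), (1), (1), (1), (1), (2), (2)


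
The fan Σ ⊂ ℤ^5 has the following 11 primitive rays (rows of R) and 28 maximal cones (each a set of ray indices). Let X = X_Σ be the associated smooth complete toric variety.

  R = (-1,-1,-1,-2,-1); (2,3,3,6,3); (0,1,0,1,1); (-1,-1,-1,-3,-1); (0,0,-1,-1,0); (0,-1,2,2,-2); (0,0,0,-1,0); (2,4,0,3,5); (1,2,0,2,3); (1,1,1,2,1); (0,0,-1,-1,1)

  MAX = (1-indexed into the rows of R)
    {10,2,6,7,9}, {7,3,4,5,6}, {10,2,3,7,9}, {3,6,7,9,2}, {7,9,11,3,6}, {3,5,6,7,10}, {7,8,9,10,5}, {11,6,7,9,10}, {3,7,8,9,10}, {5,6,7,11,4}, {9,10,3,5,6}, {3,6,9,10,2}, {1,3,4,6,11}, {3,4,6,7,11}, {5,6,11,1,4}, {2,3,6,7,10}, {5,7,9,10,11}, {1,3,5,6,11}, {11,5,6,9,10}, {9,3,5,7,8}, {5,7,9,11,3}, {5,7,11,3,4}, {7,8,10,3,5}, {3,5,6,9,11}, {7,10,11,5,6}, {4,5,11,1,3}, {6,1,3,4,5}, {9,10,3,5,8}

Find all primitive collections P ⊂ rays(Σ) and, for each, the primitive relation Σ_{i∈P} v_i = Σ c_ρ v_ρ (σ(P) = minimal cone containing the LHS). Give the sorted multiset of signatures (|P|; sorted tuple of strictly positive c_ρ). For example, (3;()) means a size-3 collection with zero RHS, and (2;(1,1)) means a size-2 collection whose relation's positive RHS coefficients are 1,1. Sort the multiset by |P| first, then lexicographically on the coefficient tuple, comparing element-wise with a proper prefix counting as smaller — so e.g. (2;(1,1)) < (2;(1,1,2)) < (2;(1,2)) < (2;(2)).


Primitive collections (20):

  • {1,10}:  v_{1} + v_{10} = 0  →  sig = (2;())
  • {1,7}:  v_{1} + v_{7} = v_{4}  →  sig = (2;(1))
  • {4,10}:  v_{4} + v_{10} = v_{7}  →  sig = (2;(1))
  • {1,9}:  v_{1} + v_{9} = v_{3} + v_{11}  →  sig = (2;(1,1))
  • {4,9}:  v_{4} + v_{9} = v_{3} + v_{7} + v_{11}  →  sig = (2;(1,1,1))
  • {1,2}:  v_{1} + v_{2} = v_{3} + v_{6} + v_{7} + v_{9}  →  sig = (2;(1,1,1,1))
  • {1,8}:  v_{1} + v_{8} = v_{3} + v_{5} + v_{7} + v_{9}  →  sig = (2;(1,1,1,1))
  • {2,4}:  v_{2} + v_{4} = v_{3} + v_{6} + 2·v_{7} + v_{9}  →  sig = (2;(1,1,1,2))
  • {4,8}:  v_{4} + v_{8} = v_{3} + v_{5} + 2·v_{7} + v_{9}  →  sig = (2;(1,1,1,2))
  • {2,11}:  v_{2} + v_{11} = v_{6} + v_{7} + 2·v_{9}  →  sig = (2;(1,1,2))
  • {8,11}:  v_{8} + v_{11} = v_{5} + v_{7} + 2·v_{9}  →  sig = (2;(1,1,2))
  • {2,8}:  v_{2} + v_{8} = 2·v_{3} + v_{7} + v_{9} + 3·v_{10}  →  sig = (2;(1,1,2,3))
  • {2,5}:  v_{2} + v_{5} = v_{3} + 2·v_{10}  →  sig = (2;(1,2))
  • {6,8}:  v_{6} + v_{8} = v_{3} + 2·v_{10}  →  sig = (2;(1,2))
  • {3,10,11}:  v_{3} + v_{10} + v_{11} = v_{9}  →  sig = (3;(1))
  • {5,6,7,9}:  v_{5} + v_{6} + v_{7} + v_{9} = v_{10}  →  sig = (4;(1))
  • {3,5,6,7,11}:  v_{3} + v_{5} + v_{6} + v_{7} + v_{11} = 0  →  sig = (5;())
  • {3,4,5,6,11}:  v_{3} + v_{4} + v_{5} + v_{6} + v_{11} = v_{1}  →  sig = (5;(1))
  • {3,5,7,9,10}:  v_{3} + v_{5} + v_{7} + v_{9} + v_{10} = v_{8}  →  sig = (5;(1))
  • {3,6,7,9,10}:  v_{3} + v_{6} + v_{7} + v_{9} + v_{10} = v_{2}  →  sig = (5;(1))

Hence PRS(X_Σ) =
    |P|=2: 14 collections, coeffs (), (1), (1), (1,1), (1,1,1), (1,1,1,1), (1,1,1,1), (1,1,1,2), (1,1,1,2), (1,1,2), (1,1,2), (1,1,2,3), (1,2), (1,2)
    |P|=3: 1 collection, coeffs (1)
    |P|=4: 1 collection, coeffs (1)
    |P|=5: 4 collections, coeffs (), (1), (1), (1)


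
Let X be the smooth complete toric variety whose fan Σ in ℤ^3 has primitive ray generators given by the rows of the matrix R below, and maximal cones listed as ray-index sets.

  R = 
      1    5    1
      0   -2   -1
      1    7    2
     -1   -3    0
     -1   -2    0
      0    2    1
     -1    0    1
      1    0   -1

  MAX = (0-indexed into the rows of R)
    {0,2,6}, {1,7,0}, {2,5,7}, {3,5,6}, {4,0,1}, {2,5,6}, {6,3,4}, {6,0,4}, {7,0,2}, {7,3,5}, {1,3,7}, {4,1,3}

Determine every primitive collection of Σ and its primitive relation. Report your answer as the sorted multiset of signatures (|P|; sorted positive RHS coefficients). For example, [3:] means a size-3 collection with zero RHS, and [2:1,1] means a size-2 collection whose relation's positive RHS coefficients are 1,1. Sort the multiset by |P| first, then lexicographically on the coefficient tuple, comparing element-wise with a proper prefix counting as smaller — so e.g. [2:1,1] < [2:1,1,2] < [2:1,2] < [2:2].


Σ has 10 primitive collections:

  P={1,5}:  v_{1} + v_{5} = 0 ; sig = [2:]
  P={6,7}:  v_{6} + v_{7} = 0 ; sig = [2:]
  P={0,3}:  v_{0} + v_{3} = v_{5} ; sig = [2:1]
  P={0,5}:  v_{0} + v_{5} = v_{2} ; sig = [2:1]
  P={1,2}:  v_{1} + v_{2} = v_{0} ; sig = [2:1]
  P={1,6}:  v_{1} + v_{6} = v_{4} ; sig = [2:1]
  P={4,5}:  v_{4} + v_{5} = v_{6} ; sig = [2:1]
  P={4,7}:  v_{4} + v_{7} = v_{1} ; sig = [2:1]
  P={2,4}:  v_{2} + v_{4} = v_{0} + v_{6} ; sig = [2:1,1]
  P={2,3}:  v_{2} + v_{3} = 2·v_{5} ; sig = [2:2]

Signatures (|P|; sorted positive RHS coefficients), sorted:
[[2:], [2:], [2:1], [2:1], [2:1], [2:1], [2:1], [2:1], [2:1,1], [2:2]]


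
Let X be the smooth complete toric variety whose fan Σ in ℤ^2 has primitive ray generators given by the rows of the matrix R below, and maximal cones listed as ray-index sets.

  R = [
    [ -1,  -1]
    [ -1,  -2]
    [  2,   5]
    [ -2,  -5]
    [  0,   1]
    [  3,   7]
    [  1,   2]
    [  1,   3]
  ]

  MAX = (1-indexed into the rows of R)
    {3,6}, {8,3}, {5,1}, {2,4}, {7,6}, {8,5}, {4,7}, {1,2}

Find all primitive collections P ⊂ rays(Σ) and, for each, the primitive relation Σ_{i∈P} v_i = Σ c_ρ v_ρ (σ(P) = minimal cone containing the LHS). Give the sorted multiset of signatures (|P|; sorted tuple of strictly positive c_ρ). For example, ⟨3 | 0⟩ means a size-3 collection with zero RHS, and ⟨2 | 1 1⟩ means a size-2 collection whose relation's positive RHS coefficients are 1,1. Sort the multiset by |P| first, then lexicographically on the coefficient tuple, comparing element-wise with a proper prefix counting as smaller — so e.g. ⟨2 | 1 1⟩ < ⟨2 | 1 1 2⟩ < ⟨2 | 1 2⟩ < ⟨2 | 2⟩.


Δ(Σ) — 8 vertices, 20 min non-faces:

  {2,7}:  v_{2} + v_{7} = 0  so sig = ⟨2 | 0⟩
  {3,4}:  v_{3} + v_{4} = 0  so sig = ⟨2 | 0⟩
  {1,7}:  v_{1} + v_{7} = v_{5}  so sig = ⟨2 | 1⟩
  {2,3}:  v_{2} + v_{3} = v_{8}  so sig = ⟨2 | 1⟩
  {2,5}:  v_{2} + v_{5} = v_{1}  so sig = ⟨2 | 1⟩
  {2,6}:  v_{2} + v_{6} = v_{3}  so sig = ⟨2 | 1⟩
  {2,8}:  v_{2} + v_{8} = v_{5}  so sig = ⟨2 | 1⟩
  {3,7}:  v_{3} + v_{7} = v_{6}  so sig = ⟨2 | 1⟩
  {4,6}:  v_{4} + v_{6} = v_{7}  so sig = ⟨2 | 1⟩
  {4,8}:  v_{4} + v_{8} = v_{2}  so sig = ⟨2 | 1⟩
  {5,7}:  v_{5} + v_{7} = v_{8}  so sig = ⟨2 | 1⟩
  {7,8}:  v_{7} + v_{8} = v_{3}  so sig = ⟨2 | 1⟩
  {1,3}:  v_{1} + v_{3} = v_{5} + v_{8}  so sig = ⟨2 | 1 1⟩
  {5,6}:  v_{5} + v_{6} = v_{3} + v_{8}  so sig = ⟨2 | 1 1⟩
  {1,6}:  v_{1} + v_{6} = 2·v_{8}  so sig = ⟨2 | 2⟩
  {1,8}:  v_{1} + v_{8} = 2·v_{5}  so sig = ⟨2 | 2⟩
  {3,5}:  v_{3} + v_{5} = 2·v_{8}  so sig = ⟨2 | 2⟩
  {4,5}:  v_{4} + v_{5} = 2·v_{2}  so sig = ⟨2 | 2⟩
  {6,8}:  v_{6} + v_{8} = 2·v_{3}  so sig = ⟨2 | 2⟩
  {1,4}:  v_{1} + v_{4} = 3·v_{2}  so sig = ⟨2 | 3⟩

Hence PRS(X_Σ) =
    ⟨2 | 0⟩
    ⟨2 | 0⟩
    ⟨2 | 1⟩
    ⟨2 | 1⟩
    ⟨2 | 1⟩
    ⟨2 | 1⟩
    ⟨2 | 1⟩
    ⟨2 | 1⟩
    ⟨2 | 1⟩
    ⟨2 | 1⟩
    ⟨2 | 1⟩
    ⟨2 | 1⟩
    ⟨2 | 1 1⟩
    ⟨2 | 1 1⟩
    ⟨2 | 2⟩
    ⟨2 | 2⟩
    ⟨2 | 2⟩
    ⟨2 | 2⟩
    ⟨2 | 2⟩
    ⟨2 | 3⟩


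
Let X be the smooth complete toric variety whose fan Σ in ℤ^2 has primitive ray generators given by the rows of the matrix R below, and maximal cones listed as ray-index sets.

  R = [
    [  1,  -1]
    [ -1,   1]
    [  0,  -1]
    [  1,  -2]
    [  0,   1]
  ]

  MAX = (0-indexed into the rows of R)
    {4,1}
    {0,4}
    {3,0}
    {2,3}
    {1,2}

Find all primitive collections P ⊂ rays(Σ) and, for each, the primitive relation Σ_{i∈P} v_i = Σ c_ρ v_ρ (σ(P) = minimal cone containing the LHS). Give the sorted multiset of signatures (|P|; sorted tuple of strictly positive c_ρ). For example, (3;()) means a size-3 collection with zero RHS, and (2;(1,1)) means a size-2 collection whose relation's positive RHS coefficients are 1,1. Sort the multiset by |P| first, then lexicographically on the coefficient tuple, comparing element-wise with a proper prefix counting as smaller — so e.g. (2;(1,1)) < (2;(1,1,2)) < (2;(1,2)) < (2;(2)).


The 5 primitive collections of Σ (r=5, n=2):

  {0,1}:  v_{0} + v_{1} = 0  so sig = (2;())
  {2,4}:  v_{2} + v_{4} = 0  so sig = (2;())
  {0,2}:  v_{0} + v_{2} = v_{3}  so sig = (2;(1))
  {1,3}:  v_{1} + v_{3} = v_{2}  so sig = (2;(1))
  {3,4}:  v_{3} + v_{4} = v_{0}  so sig = (2;(1))

Sorted signature multiset PRS(X):
[(2;()), (2;()), (2;(1)), (2;(1)), (2;(1))]


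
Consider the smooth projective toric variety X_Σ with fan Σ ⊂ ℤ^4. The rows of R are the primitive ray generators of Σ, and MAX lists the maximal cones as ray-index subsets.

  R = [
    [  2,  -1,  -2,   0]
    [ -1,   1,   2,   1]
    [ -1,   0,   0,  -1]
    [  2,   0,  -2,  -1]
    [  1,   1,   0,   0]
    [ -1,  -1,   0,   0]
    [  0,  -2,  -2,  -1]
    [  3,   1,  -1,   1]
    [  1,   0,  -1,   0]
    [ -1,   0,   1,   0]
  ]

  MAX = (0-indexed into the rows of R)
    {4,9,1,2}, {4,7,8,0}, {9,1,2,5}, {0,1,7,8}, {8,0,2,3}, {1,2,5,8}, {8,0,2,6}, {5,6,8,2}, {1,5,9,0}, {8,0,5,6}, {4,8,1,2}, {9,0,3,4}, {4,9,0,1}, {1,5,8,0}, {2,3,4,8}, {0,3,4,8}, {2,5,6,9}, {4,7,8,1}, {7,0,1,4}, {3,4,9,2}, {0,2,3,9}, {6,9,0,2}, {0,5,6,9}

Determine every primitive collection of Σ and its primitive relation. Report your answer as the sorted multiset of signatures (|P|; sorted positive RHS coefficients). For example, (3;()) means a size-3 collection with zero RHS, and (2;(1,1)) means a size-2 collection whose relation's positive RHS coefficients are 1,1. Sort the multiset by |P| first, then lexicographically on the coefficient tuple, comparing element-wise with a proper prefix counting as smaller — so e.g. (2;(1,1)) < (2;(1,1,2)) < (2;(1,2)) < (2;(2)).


Minimal non-faces — 16 found among 10 rays, 23 max cones:

  • {4,5}:  v_{4} + v_{5} = 0  ⇒ sig = (2;())
  • {8,9}:  v_{8} + v_{9} = 0  ⇒ sig = (2;())
  • {1,3}:  v_{1} + v_{3} = v_{4}  ⇒ sig = (2;(1))
  • {1,6}:  v_{1} + v_{6} = v_{5}  ⇒ sig = (2;(1))
  • {2,7}:  v_{2} + v_{7} = v_{4} + v_{8}  ⇒ sig = (2;(1,1))
  • {3,5}:  v_{3} + v_{5} = v_{0} + v_{2}  ⇒ sig = (2;(1,1))
  • {4,6}:  v_{4} + v_{6} = v_{0} + v_{2}  ⇒ sig = (2;(1,1))
  • {6,7}:  v_{6} + v_{7} = v_{0} + v_{8}  ⇒ sig = (2;(1,1))
  • {5,7}:  v_{5} + v_{7} = v_{0} + v_{1} + v_{8}  ⇒ sig = (2;(1,1,1))
  • {7,9}:  v_{7} + v_{9} = v_{0} + v_{1} + v_{4}  ⇒ sig = (2;(1,1,1))
  • {3,7}:  v_{3} + v_{7} = v_{0} + 2·v_{4} + v_{8}  ⇒ sig = (2;(1,1,2))
  • {3,6}:  v_{3} + v_{6} = 2·v_{0} + 2·v_{2}  ⇒ sig = (2;(2,2))
  • {0,1,2}:  v_{0} + v_{1} + v_{2} = 0  ⇒ sig = (3;())
  • {0,2,4}:  v_{0} + v_{2} + v_{4} = v_{3}  ⇒ sig = (3;(1))
  • {0,2,5}:  v_{0} + v_{2} + v_{5} = v_{6}  ⇒ sig = (3;(1))
  • {0,1,4,8}:  v_{0} + v_{1} + v_{4} + v_{8} = v_{7}  ⇒ sig = (4;(1))

so the primitive-relation signature multiset is
    (2;())
    (2;())
    (2;(1))
    (2;(1))
    (2;(1,1))
    (2;(1,1))
    (2;(1,1))
    (2;(1,1))
    (2;(1,1,1))
    (2;(1,1,1))
    (2;(1,1,2))
    (2;(2,2))
    (3;())
    (3;(1))
    (3;(1))
    (4;(1))


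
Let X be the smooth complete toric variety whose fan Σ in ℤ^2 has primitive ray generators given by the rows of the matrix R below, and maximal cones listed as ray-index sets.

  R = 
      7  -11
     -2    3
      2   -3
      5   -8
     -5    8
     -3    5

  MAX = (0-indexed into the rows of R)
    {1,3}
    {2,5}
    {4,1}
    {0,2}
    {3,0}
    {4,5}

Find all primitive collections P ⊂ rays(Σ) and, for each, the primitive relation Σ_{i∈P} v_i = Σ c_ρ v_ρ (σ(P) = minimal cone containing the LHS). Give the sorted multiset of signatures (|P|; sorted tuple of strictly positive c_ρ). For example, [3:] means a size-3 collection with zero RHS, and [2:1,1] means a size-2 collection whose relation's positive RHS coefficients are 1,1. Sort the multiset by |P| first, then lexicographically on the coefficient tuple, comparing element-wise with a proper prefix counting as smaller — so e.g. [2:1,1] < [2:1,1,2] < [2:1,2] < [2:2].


9 collections generate NE(X_Σ); each relation:

  P={1,2}:  v_{1} + v_{2} = 0 ; sig = [2:]
  P={3,4}:  v_{3} + v_{4} = 0 ; sig = [2:]
  P={0,1}:  v_{0} + v_{1} = v_{3} ; sig = [2:1]
  P={0,4}:  v_{0} + v_{4} = v_{2} ; sig = [2:1]
  P={1,5}:  v_{1} + v_{5} = v_{4} ; sig = [2:1]
  P={2,3}:  v_{2} + v_{3} = v_{0} ; sig = [2:1]
  P={2,4}:  v_{2} + v_{4} = v_{5} ; sig = [2:1]
  P={3,5}:  v_{3} + v_{5} = v_{2} ; sig = [2:1]
  P={0,5}:  v_{0} + v_{5} = 2·v_{2} ; sig = [2:2]

so the primitive-relation signature multiset is
    [2:]
    [2:]
    [2:1]
    [2:1]
    [2:1]
    [2:1]
    [2:1]
    [2:1]
    [2:2]


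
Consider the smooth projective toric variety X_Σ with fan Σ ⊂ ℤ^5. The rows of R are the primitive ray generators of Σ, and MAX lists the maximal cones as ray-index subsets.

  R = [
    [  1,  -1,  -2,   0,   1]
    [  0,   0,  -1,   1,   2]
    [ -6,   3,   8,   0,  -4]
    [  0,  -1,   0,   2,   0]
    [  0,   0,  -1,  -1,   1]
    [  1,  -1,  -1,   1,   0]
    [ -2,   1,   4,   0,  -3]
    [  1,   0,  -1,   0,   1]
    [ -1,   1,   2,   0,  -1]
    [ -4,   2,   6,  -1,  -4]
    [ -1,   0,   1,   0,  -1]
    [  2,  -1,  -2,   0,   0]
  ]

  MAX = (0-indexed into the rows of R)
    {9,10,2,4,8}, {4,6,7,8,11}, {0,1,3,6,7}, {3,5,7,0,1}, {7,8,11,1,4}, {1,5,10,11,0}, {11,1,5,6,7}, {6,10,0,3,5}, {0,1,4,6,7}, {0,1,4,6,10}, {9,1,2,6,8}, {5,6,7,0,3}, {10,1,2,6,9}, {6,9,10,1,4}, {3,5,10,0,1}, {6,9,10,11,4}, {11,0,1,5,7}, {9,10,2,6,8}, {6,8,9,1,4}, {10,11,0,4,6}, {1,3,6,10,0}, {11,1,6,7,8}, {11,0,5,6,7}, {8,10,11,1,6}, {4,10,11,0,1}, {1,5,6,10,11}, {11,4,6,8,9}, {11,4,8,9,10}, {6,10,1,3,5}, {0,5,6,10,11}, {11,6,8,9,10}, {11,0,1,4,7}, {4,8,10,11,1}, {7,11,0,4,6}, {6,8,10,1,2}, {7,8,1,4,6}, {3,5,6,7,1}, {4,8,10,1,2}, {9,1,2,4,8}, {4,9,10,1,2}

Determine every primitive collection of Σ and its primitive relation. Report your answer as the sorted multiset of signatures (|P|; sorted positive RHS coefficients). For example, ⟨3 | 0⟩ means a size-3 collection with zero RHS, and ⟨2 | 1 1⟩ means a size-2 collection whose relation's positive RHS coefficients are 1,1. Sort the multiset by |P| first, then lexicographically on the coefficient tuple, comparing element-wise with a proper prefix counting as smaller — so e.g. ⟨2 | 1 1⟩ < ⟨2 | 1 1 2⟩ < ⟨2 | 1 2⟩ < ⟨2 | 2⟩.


|primitive collections| = 23. Relations:

  P={0,8}:  v_{0} + v_{8} = 0  →  sig = ⟨2 | 0⟩
  P={7,10}:  v_{7} + v_{10} = 0  →  sig = ⟨2 | 0⟩
  P={4,5}:  v_{4} + v_{5} = v_{0}  →  sig = ⟨2 | 1⟩
  P={5,9}:  v_{5} + v_{9} = v_{6} + v_{10}  →  sig = ⟨2 | 1 1⟩
  P={0,2}:  v_{0} + v_{2} = v_{1} + v_{9} + v_{10}  →  sig = ⟨2 | 1 1 1⟩
  P={0,9}:  v_{0} + v_{9} = v_{4} + v_{6} + v_{10}  →  sig = ⟨2 | 1 1 1⟩
  P={2,7}:  v_{2} + v_{7} = v_{1} + v_{8} + v_{9}  →  sig = ⟨2 | 1 1 1⟩
  P={3,8}:  v_{3} + v_{8} = v_{1} + v_{5} + v_{6}  →  sig = ⟨2 | 1 1 1⟩
  P={5,8}:  v_{5} + v_{8} = v_{1} + v_{6} + v_{11}  →  sig = ⟨2 | 1 1 1⟩
  P={7,9}:  v_{7} + v_{9} = v_{4} + v_{6} + v_{8}  →  sig = ⟨2 | 1 1 1⟩
  P={2,5}:  v_{2} + v_{5} = v_{1} + v_{6} + v_{8} + 2·v_{10}  →  sig = ⟨2 | 1 1 1 2⟩
  P={3,9}:  v_{3} + v_{9} = v_{0} + v_{1} + 2·v_{6} + v_{10}  →  sig = ⟨2 | 1 1 1 2⟩
  P={3,4}:  v_{3} + v_{4} = 2·v_{0} + v_{1} + v_{6}  →  sig = ⟨2 | 1 1 2⟩
  P={3,11}:  v_{3} + v_{11} = 2·v_{5}  →  sig = ⟨2 | 2⟩
  P={2,11}:  v_{2} + v_{11} = 2·v_{8} + 2·v_{10}  →  sig = ⟨2 | 2 2⟩
  P={2,3}:  v_{2} + v_{3} = 2·v_{1} + 2·v_{6} + 2·v_{10}  →  sig = ⟨2 | 2 2 2⟩
  P={1,9,11}:  v_{1} + v_{9} + v_{11} = v_{8} + v_{10}  →  sig = ⟨3 | 1 1⟩
  P={2,4,6}:  v_{2} + v_{4} + v_{6} = v_{1} + 2·v_{9}  →  sig = ⟨3 | 1 2⟩
  P={1,4,6,11}:  v_{1} + v_{4} + v_{6} + v_{11} = 0  →  sig = ⟨4 | 0⟩
  P={0,1,5,6}:  v_{0} + v_{1} + v_{5} + v_{6} = v_{3}  →  sig = ⟨4 | 1⟩
  P={0,1,6,11}:  v_{0} + v_{1} + v_{6} + v_{11} = v_{5}  →  sig = ⟨4 | 1⟩
  P={1,8,9,10}:  v_{1} + v_{8} + v_{9} + v_{10} = v_{2}  →  sig = ⟨4 | 1⟩
  P={4,6,8,10}:  v_{4} + v_{6} + v_{8} + v_{10} = v_{9}  →  sig = ⟨4 | 1⟩

Sorted signature multiset PRS(X):
{ ⟨2 | 0⟩ ×2,  ⟨2 | 1⟩,  ⟨2 | 1 1⟩,  ⟨2 | 1 1 1⟩ ×6,  ⟨2 | 1 1 1 2⟩ ×2,  ⟨2 | 1 1 2⟩,  ⟨2 | 2⟩,  ⟨2 | 2 2⟩,  ⟨2 | 2 2 2⟩,  ⟨3 | 1 1⟩,  ⟨3 | 1 2⟩,  ⟨4 | 0⟩,  ⟨4 | 1⟩ ×4 }


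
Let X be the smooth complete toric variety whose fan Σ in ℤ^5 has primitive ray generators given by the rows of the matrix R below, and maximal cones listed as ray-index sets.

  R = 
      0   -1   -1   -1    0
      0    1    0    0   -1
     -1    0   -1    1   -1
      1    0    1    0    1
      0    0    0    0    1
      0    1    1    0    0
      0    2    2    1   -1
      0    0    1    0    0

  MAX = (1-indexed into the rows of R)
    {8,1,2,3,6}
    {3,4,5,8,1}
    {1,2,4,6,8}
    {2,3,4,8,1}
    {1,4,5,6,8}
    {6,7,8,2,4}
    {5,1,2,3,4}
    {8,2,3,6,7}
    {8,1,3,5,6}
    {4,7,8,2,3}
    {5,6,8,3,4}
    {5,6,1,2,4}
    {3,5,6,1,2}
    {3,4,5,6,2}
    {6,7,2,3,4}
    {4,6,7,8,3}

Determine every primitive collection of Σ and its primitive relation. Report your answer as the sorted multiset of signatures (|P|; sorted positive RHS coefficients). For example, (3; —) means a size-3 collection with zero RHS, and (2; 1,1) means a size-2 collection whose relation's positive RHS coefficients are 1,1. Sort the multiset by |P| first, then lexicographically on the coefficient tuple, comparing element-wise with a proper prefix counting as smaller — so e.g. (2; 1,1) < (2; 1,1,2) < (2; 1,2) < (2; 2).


Δ(Σ) — 8 vertices, 5 min non-faces:

  • {1,7}:  v_{1} + v_{7} = v_{2} + v_{8}  so sig = (2; 1,1)
  • {5,7}:  v_{5} + v_{7} = v_{3} + v_{4} + 2·v_{6}  so sig = (2; 1,1,2)
  • {2,5,8}:  v_{2} + v_{5} + v_{8} = v_{6}  so sig = (3; 1)
  • {1,3,4,6}:  v_{1} + v_{3} + v_{4} + v_{6} = 0  so sig = (4; —)
  • {2,3,4,6,8}:  v_{2} + v_{3} + v_{4} + v_{6} + v_{8} = v_{7}  so sig = (5; 1)

Sorted signature multiset PRS(X):
    (2; 1,1)
    (2; 1,1,2)
    (3; 1)
    (4; —)
    (5; 1)


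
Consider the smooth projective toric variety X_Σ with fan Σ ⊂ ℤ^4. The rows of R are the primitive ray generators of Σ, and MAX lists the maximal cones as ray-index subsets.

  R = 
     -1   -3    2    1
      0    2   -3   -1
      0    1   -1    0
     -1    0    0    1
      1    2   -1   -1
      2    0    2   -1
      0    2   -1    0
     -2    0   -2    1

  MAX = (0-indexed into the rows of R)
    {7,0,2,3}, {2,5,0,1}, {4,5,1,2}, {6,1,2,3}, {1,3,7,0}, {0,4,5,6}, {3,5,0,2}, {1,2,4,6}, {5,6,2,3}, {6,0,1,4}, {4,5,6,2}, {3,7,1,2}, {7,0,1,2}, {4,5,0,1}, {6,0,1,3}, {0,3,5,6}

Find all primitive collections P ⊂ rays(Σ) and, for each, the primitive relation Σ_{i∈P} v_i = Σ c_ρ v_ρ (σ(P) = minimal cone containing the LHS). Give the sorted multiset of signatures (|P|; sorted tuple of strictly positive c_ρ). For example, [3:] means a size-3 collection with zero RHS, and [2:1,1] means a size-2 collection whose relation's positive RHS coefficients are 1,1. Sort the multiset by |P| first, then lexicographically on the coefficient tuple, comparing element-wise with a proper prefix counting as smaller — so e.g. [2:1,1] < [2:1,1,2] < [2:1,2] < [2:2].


Σ has 9 primitive collections:

  P={5,7}:  v_{5} + v_{7} = 0 ; sig = [2:]
  P={3,4}:  v_{3} + v_{4} = v_{6} ; sig = [2:1]
  P={4,7}:  v_{4} + v_{7} = v_{1} + v_{3} ; sig = [2:1,1]
  P={6,7}:  v_{6} + v_{7} = v_{1} + 2·v_{3} ; sig = [2:1,2]
  P={0,2,4}:  v_{0} + v_{2} + v_{4} = 0 ; sig = [3:]
  P={0,2,6}:  v_{0} + v_{2} + v_{6} = v_{3} ; sig = [3:1]
  P={1,3,5}:  v_{1} + v_{3} + v_{5} = v_{4} ; sig = [3:1]
  P={1,5,6}:  v_{1} + v_{5} + v_{6} = 2·v_{4} ; sig = [3:2]
  P={0,1,2,3}:  v_{0} + v_{1} + v_{2} + v_{3} = v_{7} ; sig = [4:1]

Hence PRS(X_Σ) =
    |P|=2: 4 collections, coeffs (), (1), (1,1), (1,2)
    |P|=3: 4 collections, coeffs (), (1), (1), (2)
    |P|=4: 1 collection, coeffs (1)


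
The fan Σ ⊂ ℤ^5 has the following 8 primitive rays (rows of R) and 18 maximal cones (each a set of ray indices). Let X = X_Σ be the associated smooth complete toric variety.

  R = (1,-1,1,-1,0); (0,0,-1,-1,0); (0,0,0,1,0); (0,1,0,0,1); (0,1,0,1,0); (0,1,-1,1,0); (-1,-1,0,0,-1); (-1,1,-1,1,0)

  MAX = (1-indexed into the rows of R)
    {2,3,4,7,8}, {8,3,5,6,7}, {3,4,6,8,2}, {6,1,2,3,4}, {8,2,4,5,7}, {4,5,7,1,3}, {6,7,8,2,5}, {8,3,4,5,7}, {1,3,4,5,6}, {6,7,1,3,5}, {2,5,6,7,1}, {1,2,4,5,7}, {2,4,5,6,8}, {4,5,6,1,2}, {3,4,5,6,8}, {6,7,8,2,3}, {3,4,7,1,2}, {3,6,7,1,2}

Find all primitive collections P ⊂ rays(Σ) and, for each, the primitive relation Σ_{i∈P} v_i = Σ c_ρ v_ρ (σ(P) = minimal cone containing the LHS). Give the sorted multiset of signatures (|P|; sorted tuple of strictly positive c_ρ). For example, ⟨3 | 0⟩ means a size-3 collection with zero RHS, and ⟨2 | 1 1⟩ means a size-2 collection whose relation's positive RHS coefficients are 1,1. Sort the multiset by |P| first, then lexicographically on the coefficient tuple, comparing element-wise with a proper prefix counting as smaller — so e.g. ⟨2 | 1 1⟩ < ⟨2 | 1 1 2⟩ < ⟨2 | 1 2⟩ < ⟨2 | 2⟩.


Minimal non-faces — 3 found among 8 rays, 18 max cones:

  {1,8}:  v_{1} + v_{8} = 0 — sig = ⟨2 | 0⟩
  {2,3,5}:  v_{2} + v_{3} + v_{5} = v_{6} — sig = ⟨3 | 1⟩
  {4,6,7}:  v_{4} + v_{6} + v_{7} = v_{8} — sig = ⟨3 | 1⟩

Hence PRS(X_Σ) =
    ⟨2 | 0⟩
    ⟨3 | 1⟩
    ⟨3 | 1⟩


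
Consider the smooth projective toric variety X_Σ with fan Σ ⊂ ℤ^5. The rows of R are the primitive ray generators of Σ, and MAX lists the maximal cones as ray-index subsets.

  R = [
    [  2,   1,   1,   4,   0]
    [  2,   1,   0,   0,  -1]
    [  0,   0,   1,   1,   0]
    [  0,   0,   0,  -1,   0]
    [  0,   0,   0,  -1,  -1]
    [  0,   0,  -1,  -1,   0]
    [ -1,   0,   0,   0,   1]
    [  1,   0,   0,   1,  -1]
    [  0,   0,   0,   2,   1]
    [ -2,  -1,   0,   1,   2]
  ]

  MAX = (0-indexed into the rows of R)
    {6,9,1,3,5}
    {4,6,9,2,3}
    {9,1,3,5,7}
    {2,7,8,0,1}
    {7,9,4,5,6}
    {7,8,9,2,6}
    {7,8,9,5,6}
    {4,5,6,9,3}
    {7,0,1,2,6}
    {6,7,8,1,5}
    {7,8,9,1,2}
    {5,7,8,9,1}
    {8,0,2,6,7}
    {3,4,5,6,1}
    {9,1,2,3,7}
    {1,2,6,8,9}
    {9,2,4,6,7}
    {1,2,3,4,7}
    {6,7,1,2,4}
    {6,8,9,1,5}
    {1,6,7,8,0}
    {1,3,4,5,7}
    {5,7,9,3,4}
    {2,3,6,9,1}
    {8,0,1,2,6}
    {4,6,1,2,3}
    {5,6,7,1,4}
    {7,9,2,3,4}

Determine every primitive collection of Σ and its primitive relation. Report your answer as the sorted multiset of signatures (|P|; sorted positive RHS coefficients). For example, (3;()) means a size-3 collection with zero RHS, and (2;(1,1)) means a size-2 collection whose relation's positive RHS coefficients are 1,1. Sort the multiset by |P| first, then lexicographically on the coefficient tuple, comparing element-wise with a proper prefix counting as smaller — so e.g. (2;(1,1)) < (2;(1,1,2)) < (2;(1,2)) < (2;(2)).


Σ has 11 primitive collections:

  • {2,5}:  v_{2} + v_{5} = 0  ⟹  sig = (2;())
  • {3,8}:  v_{3} + v_{8} = v_{1} + v_{9}  ⟹  sig = (2;(1,1))
  • {4,8}:  v_{4} + v_{8} = v_{6} + v_{7}  ⟹  sig = (2;(1,1))
  • {0,3}:  v_{0} + v_{3} = v_{1} + v_{2} + v_{8}  ⟹  sig = (2;(1,1,1))
  • {0,5}:  v_{0} + v_{5} = v_{1} + v_{6} + v_{7} + v_{8}  ⟹  sig = (2;(1,1,1,1))
  • {0,4}:  v_{0} + v_{4} = v_{1} + v_{2} + 2·v_{6} + 2·v_{7}  ⟹  sig = (2;(1,1,2,2))
  • {0,9}:  v_{0} + v_{9} = v_{2} + 2·v_{8}  ⟹  sig = (2;(1,2))
  • {1,4,9}:  v_{1} + v_{4} + v_{9} = 0  ⟹  sig = (3;())
  • {3,6,7}:  v_{3} + v_{6} + v_{7} = 0  ⟹  sig = (3;())
  • {1,6,7,9}:  v_{1} + v_{6} + v_{7} + v_{9} = v_{8}  ⟹  sig = (4;(1))
  • {1,2,6,7,8}:  v_{1} + v_{2} + v_{6} + v_{7} + v_{8} = v_{0}  ⟹  sig = (5;(1))

Hence PRS(X_Σ) =
    |P|=2: 7 collections, coeffs (), (1,1), (1,1), (1,1,1), (1,1,1,1), (1,1,2,2), (1,2)
    |P|=3: 2 collections, coeffs (), ()
    |P|=4: 1 collection, coeffs (1)
    |P|=5: 1 collection, coeffs (1)


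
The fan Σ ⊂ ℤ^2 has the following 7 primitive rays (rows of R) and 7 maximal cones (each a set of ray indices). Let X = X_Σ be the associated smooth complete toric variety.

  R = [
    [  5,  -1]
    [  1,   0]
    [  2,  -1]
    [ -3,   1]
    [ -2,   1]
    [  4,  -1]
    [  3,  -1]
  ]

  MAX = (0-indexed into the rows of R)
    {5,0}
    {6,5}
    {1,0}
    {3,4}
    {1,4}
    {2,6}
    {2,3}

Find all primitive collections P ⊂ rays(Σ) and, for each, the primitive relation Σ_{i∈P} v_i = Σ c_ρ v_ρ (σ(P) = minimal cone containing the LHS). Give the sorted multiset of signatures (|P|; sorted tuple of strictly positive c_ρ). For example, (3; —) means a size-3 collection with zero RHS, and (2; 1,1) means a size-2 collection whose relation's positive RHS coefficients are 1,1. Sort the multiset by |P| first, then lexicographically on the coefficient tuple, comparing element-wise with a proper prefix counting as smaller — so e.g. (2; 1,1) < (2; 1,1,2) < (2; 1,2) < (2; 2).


Minimal non-faces — 14 found among 7 rays, 7 max cones:

  P={2,4}:  v_{2} + v_{4} = 0  ⇒ sig = (2; —)
  P={3,6}:  v_{3} + v_{6} = 0  ⇒ sig = (2; —)
  P={1,2}:  v_{1} + v_{2} = v_{6}  ⇒ sig = (2; 1)
  P={1,3}:  v_{1} + v_{3} = v_{4}  ⇒ sig = (2; 1)
  P={1,5}:  v_{1} + v_{5} = v_{0}  ⇒ sig = (2; 1)
  P={1,6}:  v_{1} + v_{6} = v_{5}  ⇒ sig = (2; 1)
  P={3,5}:  v_{3} + v_{5} = v_{1}  ⇒ sig = (2; 1)
  P={4,6}:  v_{4} + v_{6} = v_{1}  ⇒ sig = (2; 1)
  P={0,2}:  v_{0} + v_{2} = v_{5} + v_{6}  ⇒ sig = (2; 1,1)
  P={0,3}:  v_{0} + v_{3} = 2·v_{1}  ⇒ sig = (2; 2)
  P={0,6}:  v_{0} + v_{6} = 2·v_{5}  ⇒ sig = (2; 2)
  P={2,5}:  v_{2} + v_{5} = 2·v_{6}  ⇒ sig = (2; 2)
  P={4,5}:  v_{4} + v_{5} = 2·v_{1}  ⇒ sig = (2; 2)
  P={0,4}:  v_{0} + v_{4} = 3·v_{1}  ⇒ sig = (2; 3)

Sorted signature multiset PRS(X):
    |P|=2: 14 collections, coeffs (), (), (1), (1), (1), (1), (1), (1), (1,1), (2), (2), (2), (2), (3)


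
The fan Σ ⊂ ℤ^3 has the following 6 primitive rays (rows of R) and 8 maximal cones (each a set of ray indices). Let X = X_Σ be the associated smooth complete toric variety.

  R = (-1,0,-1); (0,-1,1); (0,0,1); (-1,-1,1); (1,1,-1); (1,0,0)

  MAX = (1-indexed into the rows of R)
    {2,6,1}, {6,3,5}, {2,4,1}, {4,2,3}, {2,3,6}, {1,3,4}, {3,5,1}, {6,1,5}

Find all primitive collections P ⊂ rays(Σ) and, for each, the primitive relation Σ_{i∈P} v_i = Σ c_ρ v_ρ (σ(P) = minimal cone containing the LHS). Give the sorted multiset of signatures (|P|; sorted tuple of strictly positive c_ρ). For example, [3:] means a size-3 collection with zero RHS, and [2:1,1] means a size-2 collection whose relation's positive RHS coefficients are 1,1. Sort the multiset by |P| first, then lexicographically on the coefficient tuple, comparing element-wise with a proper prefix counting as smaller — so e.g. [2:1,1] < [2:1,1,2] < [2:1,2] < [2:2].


Δ(Σ) — 6 vertices, 5 min non-faces:

  • {4,5}:  v_{4} + v_{5} = 0  so sig = [2:]
  • {2,5}:  v_{2} + v_{5} = v_{6}  so sig = [2:1]
  • {4,6}:  v_{4} + v_{6} = v_{2}  so sig = [2:1]
  • {1,3,6}:  v_{1} + v_{3} + v_{6} = 0  so sig = [3:]
  • {1,2,3}:  v_{1} + v_{2} + v_{3} = v_{4}  so sig = [3:1]

Signatures (|P|; sorted positive RHS coefficients), sorted:
    |P|=2: 3 collections, coeffs (), (1), (1)
    |P|=3: 2 collections, coeffs (), (1)


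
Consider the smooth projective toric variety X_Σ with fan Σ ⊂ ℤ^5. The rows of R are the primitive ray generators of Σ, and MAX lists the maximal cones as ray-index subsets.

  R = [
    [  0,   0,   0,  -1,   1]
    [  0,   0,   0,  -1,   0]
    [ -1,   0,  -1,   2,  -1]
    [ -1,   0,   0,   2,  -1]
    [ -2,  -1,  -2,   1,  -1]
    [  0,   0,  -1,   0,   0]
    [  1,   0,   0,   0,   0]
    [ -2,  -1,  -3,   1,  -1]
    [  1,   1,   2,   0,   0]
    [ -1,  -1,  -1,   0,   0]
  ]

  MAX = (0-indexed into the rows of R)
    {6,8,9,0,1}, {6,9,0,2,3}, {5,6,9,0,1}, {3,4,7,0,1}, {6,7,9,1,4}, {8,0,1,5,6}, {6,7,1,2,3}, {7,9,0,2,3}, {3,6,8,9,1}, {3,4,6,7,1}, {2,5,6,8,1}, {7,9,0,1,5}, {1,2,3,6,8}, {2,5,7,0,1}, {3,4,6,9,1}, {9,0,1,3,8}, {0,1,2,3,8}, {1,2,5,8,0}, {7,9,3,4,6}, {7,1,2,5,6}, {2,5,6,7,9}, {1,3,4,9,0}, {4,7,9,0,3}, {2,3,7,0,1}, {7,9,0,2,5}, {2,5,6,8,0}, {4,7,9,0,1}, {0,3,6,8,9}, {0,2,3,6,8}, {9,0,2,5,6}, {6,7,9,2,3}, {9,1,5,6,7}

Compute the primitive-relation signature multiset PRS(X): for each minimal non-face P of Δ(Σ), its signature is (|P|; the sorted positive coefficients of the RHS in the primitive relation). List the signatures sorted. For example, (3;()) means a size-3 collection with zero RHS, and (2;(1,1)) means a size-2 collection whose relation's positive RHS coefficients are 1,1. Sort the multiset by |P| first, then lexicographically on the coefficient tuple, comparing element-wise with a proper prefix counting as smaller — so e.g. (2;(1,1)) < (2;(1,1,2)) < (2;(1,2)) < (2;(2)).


The 13 primitive collections of Σ (r=10, n=5):

  • {3,5}:  v_{3} + v_{5} = v_{2}  so sig = (2;(1))
  • {4,5}:  v_{4} + v_{5} = v_{7}  so sig = (2;(1))
  • {2,4}:  v_{2} + v_{4} = v_{3} + v_{7}  so sig = (2;(1,1))
  • {4,8}:  v_{4} + v_{8} = v_{1} + v_{3}  so sig = (2;(1,1))
  • {7,8}:  v_{7} + v_{8} = v_{1} + v_{2}  so sig = (2;(1,1))
  • {5,8,9}:  v_{5} + v_{8} + v_{9} = 0  so sig = (3;())
  • {1,2,9}:  v_{1} + v_{2} + v_{9} = v_{4}  so sig = (3;(1))
  • {2,8,9}:  v_{2} + v_{8} + v_{9} = v_{3}  so sig = (3;(1))
  • {0,4,6}:  v_{0} + v_{4} + v_{6} = v_{5} + v_{9}  so sig = (3;(1,1))
  • {0,6,7}:  v_{0} + v_{6} + v_{7} = 2·v_{5} + v_{9}  so sig = (3;(1,2))
  • {0,1,3,6}:  v_{0} + v_{1} + v_{3} + v_{6} = 0  so sig = (4;())
  • {0,1,2,6}:  v_{0} + v_{1} + v_{2} + v_{6} = v_{5}  so sig = (4;(1))
  • {1,3,7,9}:  v_{1} + v_{3} + v_{7} + v_{9} = 2·v_{4}  so sig = (4;(2))

Hence PRS(X_Σ) =
    (2;(1))
    (2;(1))
    (2;(1,1))
    (2;(1,1))
    (2;(1,1))
    (3;())
    (3;(1))
    (3;(1))
    (3;(1,1))
    (3;(1,2))
    (4;())
    (4;(1))
    (4;(2))


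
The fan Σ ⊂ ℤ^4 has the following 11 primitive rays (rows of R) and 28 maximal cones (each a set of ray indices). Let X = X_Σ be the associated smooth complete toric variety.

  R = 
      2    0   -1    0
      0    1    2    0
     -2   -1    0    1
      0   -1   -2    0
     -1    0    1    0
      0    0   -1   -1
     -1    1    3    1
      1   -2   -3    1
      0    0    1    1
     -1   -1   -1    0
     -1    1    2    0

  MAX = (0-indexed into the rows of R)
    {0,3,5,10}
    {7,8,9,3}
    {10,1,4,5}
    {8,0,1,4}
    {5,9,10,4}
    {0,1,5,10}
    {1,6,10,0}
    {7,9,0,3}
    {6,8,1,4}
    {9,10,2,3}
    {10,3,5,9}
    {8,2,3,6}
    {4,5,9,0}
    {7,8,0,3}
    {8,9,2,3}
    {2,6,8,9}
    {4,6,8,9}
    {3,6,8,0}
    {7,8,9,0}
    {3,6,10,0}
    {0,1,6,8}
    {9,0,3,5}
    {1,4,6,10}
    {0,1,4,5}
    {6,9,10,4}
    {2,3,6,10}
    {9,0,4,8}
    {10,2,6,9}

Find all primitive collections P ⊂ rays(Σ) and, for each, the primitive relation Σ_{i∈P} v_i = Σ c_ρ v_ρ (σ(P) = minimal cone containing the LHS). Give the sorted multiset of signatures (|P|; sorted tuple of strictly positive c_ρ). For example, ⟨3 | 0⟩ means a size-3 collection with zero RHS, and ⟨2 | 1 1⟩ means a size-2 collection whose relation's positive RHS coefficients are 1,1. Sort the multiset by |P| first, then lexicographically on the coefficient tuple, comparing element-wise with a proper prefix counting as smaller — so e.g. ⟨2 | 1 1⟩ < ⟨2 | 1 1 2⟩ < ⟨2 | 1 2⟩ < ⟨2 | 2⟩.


22 collections generate NE(X_Σ); each relation:

  P = {1,3}:  v_{1} + v_{3} = 0  ⟹  sig = ⟨2 | 0⟩
  P = {5,8}:  v_{5} + v_{8} = 0  ⟹  sig = ⟨2 | 0⟩
  P = {1,9}:  v_{1} + v_{9} = v_{4}  ⟹  sig = ⟨2 | 1⟩
  P = {3,4}:  v_{3} + v_{4} = v_{9}  ⟹  sig = ⟨2 | 1⟩
  P = {5,6}:  v_{5} + v_{6} = v_{10}  ⟹  sig = ⟨2 | 1⟩
  P = {8,10}:  v_{8} + v_{10} = v_{6}  ⟹  sig = ⟨2 | 1⟩
  P = {0,2}:  v_{0} + v_{2} = v_{3} + v_{8}  ⟹  sig = ⟨2 | 1 1⟩
  P = {1,2}:  v_{1} + v_{2} = v_{6} + v_{9}  ⟹  sig = ⟨2 | 1 1⟩
  P = {7,10}:  v_{7} + v_{10} = v_{3} + v_{8}  ⟹  sig = ⟨2 | 1 1⟩
  P = {1,7}:  v_{1} + v_{7} = v_{0} + v_{8} + v_{9}  ⟹  sig = ⟨2 | 1 1 1⟩
  P = {2,5}:  v_{2} + v_{5} = v_{3} + v_{9} + v_{10}  ⟹  sig = ⟨2 | 1 1 1⟩
  P = {5,7}:  v_{5} + v_{7} = v_{0} + v_{3} + v_{9}  ⟹  sig = ⟨2 | 1 1 1⟩
  P = {4,7}:  v_{4} + v_{7} = v_{0} + v_{8} + 2·v_{9}  ⟹  sig = ⟨2 | 1 1 2⟩
  P = {2,4}:  v_{2} + v_{4} = v_{6} + 2·v_{9}  ⟹  sig = ⟨2 | 1 2⟩
  P = {6,7}:  v_{6} + v_{7} = v_{3} + 2·v_{8}  ⟹  sig = ⟨2 | 1 2⟩
  P = {2,7}:  v_{2} + v_{7} = 2·v_{3} + 2·v_{8} + v_{9}  ⟹  sig = ⟨2 | 1 2 2⟩
  P = {0,9,10}:  v_{0} + v_{9} + v_{10} = 0  ⟹  sig = ⟨3 | 0⟩
  P = {0,4,10}:  v_{0} + v_{4} + v_{10} = v_{1}  ⟹  sig = ⟨3 | 1⟩
  P = {0,6,9}:  v_{0} + v_{6} + v_{9} = v_{8}  ⟹  sig = ⟨3 | 1⟩
  P = {3,6,9}:  v_{3} + v_{6} + v_{9} = v_{2}  ⟹  sig = ⟨3 | 1⟩
  P = {0,4,6}:  v_{0} + v_{4} + v_{6} = v_{1} + v_{8}  ⟹  sig = ⟨3 | 1 1⟩
  P = {0,3,8,9}:  v_{0} + v_{3} + v_{8} + v_{9} = v_{7}  ⟹  sig = ⟨4 | 1⟩

Hence PRS(X_Σ) =
    ⟨2 | 0⟩
    ⟨2 | 0⟩
    ⟨2 | 1⟩
    ⟨2 | 1⟩
    ⟨2 | 1⟩
    ⟨2 | 1⟩
    ⟨2 | 1 1⟩
    ⟨2 | 1 1⟩
    ⟨2 | 1 1⟩
    ⟨2 | 1 1 1⟩
    ⟨2 | 1 1 1⟩
    ⟨2 | 1 1 1⟩
    ⟨2 | 1 1 2⟩
    ⟨2 | 1 2⟩
    ⟨2 | 1 2⟩
    ⟨2 | 1 2 2⟩
    ⟨3 | 0⟩
    ⟨3 | 1⟩
    ⟨3 | 1⟩
    ⟨3 | 1⟩
    ⟨3 | 1 1⟩
    ⟨4 | 1⟩


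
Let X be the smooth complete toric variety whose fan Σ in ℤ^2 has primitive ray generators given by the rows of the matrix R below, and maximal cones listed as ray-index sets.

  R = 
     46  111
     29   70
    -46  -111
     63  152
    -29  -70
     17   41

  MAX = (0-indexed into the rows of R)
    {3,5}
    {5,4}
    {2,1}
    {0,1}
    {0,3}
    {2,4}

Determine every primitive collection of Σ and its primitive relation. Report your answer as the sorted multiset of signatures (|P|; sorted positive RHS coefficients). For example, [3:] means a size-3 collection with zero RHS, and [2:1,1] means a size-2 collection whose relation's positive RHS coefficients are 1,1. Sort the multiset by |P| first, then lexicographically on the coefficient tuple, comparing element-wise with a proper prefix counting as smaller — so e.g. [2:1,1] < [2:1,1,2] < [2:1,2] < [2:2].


The 9 primitive collections of Σ (r=6, n=2):

  P={0,2}:  v_{0} + v_{2} = 0 ; sig = [2:]
  P={1,4}:  v_{1} + v_{4} = 0 ; sig = [2:]
  P={0,4}:  v_{0} + v_{4} = v_{5} ; sig = [2:1]
  P={0,5}:  v_{0} + v_{5} = v_{3} ; sig = [2:1]
  P={1,5}:  v_{1} + v_{5} = v_{0} ; sig = [2:1]
  P={2,3}:  v_{2} + v_{3} = v_{5} ; sig = [2:1]
  P={2,5}:  v_{2} + v_{5} = v_{4} ; sig = [2:1]
  P={1,3}:  v_{1} + v_{3} = 2·v_{0} ; sig = [2:2]
  P={3,4}:  v_{3} + v_{4} = 2·v_{5} ; sig = [2:2]

Signatures (|P|; sorted positive RHS coefficients), sorted:
    |P|=2: 9 collections, coeffs (), (), (1), (1), (1), (1), (1), (2), (2)


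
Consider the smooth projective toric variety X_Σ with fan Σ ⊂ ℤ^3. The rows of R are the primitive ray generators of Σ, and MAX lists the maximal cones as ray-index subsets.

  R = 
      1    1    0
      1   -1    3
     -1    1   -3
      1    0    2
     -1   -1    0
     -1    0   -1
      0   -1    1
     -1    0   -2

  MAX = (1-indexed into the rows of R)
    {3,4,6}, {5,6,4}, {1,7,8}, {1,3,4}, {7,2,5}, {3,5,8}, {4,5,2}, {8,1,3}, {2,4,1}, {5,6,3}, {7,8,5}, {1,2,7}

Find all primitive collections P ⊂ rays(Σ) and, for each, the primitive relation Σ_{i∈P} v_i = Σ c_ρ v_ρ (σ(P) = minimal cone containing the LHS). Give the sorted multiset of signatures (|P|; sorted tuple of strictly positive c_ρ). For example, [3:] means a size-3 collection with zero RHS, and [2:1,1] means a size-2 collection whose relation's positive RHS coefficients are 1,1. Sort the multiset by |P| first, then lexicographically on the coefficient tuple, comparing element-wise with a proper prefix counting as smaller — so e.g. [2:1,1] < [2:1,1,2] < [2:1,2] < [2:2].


Σ has 11 primitive collections:

  {1,5}:  v_{1} + v_{5} = 0  ⟹  sig = [2:]
  {2,3}:  v_{2} + v_{3} = 0  ⟹  sig = [2:]
  {4,8}:  v_{4} + v_{8} = 0  ⟹  sig = [2:]
  {2,8}:  v_{2} + v_{8} = v_{7}  ⟹  sig = [2:1]
  {3,7}:  v_{3} + v_{7} = v_{8}  ⟹  sig = [2:1]
  {4,7}:  v_{4} + v_{7} = v_{2}  ⟹  sig = [2:1]
  {6,7}:  v_{6} + v_{7} = v_{5}  ⟹  sig = [2:1]
  {1,6}:  v_{1} + v_{6} = v_{3} + v_{4}  ⟹  sig = [2:1,1]
  {2,6}:  v_{2} + v_{6} = v_{4} + v_{5}  ⟹  sig = [2:1,1]
  {6,8}:  v_{6} + v_{8} = v_{3} + v_{5}  ⟹  sig = [2:1,1]
  {3,4,5}:  v_{3} + v_{4} + v_{5} = v_{6}  ⟹  sig = [3:1]

Signatures (|P|; sorted positive RHS coefficients), sorted:
    [2:]
    [2:]
    [2:]
    [2:1]
    [2:1]
    [2:1]
    [2:1]
    [2:1,1]
    [2:1,1]
    [2:1,1]
    [3:1]
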